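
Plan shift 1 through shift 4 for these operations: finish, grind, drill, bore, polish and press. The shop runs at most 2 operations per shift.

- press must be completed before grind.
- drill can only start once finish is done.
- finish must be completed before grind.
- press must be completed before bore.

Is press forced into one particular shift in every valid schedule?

No

press can be shift 1 (e.g. grind -> shift 2, bore -> shift 3, finish -> shift 1, polish -> shift 3, drill -> shift 2, press -> shift 1) or shift 2 (e.g. drill in shift 2; press in shift 2; polish in shift 1; finish in shift 1; bore in shift 3; grind in shift 3).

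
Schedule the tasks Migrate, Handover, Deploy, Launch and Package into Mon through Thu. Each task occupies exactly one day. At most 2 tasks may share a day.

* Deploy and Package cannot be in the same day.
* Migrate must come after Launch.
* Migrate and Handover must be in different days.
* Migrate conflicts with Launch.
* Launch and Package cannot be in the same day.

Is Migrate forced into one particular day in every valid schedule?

Migrate can be Tue (e.g. Launch=Mon, Migrate=Tue, Package=Wed, Handover=Mon, Deploy=Tue) or Wed (e.g. Package=Wed, Handover=Mon, Deploy=Tue, Launch=Mon, Migrate=Wed).

No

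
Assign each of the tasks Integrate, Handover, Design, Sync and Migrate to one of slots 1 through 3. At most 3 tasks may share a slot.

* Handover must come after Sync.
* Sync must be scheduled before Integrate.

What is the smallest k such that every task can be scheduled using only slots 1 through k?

2 slots

The precedence chain requires at least 2 distinct slots.
With at most 3 per slot and 5 tasks, at least 2 slots are needed.
2 works (last occupied slot: 2): for example Migrate in 1; Design in 1; Integrate in 2; Sync in 1; Handover in 2.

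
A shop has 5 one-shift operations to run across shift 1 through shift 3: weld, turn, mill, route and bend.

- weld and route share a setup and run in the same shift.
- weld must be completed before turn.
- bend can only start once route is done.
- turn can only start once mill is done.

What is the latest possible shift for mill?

shift 2

Downstream work caps mill at shift 2.
mill at shift 2 is achievable: route in shift 1, weld in shift 1, turn in shift 3, bend in shift 2, mill in shift 2.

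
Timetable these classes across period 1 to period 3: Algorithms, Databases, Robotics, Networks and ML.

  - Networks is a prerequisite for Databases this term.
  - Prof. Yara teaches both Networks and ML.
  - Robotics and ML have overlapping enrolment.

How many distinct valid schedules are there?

36

Splitting on Algorithms: it can be period 1 (12), period 2 (12), period 3 (12). Listing each branch's schedules as (Databases, Robotics, Networks, ML) by period number:
Algorithms=period 1: (2,1,1,2) (2,1,1,3) (2,2,1,3) (2,3,1,2) (3,1,1,2) (3,1,1,3) (3,1,2,3) (3,2,1,3) (3,2,2,1) (3,2,2,3) (3,3,1,2) (3,3,2,1) — 12.
Algorithms=period 2: (2,1,1,2) (2,1,1,3) (2,2,1,3) (2,3,1,2) (3,1,1,2) (3,1,1,3) (3,1,2,3) (3,2,1,3) (3,2,2,1) (3,2,2,3) (3,3,1,2) (3,3,2,1) — 12.
Algorithms=period 3: (2,1,1,2) (2,1,1,3) (2,2,1,3) (2,3,1,2) (3,1,1,2) (3,1,1,3) (3,1,2,3) (3,2,1,3) (3,2,2,1) (3,2,2,3) (3,3,1,2) (3,3,2,1) — 12.
Summing: 12 + 12 + 12 = 36.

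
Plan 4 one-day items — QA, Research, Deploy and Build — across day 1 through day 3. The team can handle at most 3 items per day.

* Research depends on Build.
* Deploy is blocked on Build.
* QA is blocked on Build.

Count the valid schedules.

Splitting on QA: it can be day 2 (4), day 3 (5). Listing each branch's schedules as (Research, Deploy, Build) by day number:
QA=day 2: (2,2,1) (2,3,1) (3,2,1) (3,3,1) — 4.
QA=day 3: (2,2,1) (2,3,1) (3,2,1) (3,3,1) (3,3,2) — 5.
Summing: 4 + 5 = 9.

9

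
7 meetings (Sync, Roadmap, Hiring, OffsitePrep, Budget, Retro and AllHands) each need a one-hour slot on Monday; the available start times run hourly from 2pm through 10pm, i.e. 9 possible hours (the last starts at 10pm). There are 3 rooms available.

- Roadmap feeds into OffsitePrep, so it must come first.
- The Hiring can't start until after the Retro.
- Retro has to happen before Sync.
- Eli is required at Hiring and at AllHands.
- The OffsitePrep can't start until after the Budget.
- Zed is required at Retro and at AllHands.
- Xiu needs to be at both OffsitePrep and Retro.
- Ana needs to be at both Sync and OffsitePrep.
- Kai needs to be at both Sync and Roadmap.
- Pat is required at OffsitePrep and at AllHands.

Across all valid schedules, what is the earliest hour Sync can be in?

Precedence pushes Sync to at least 3pm.
Sync at 3pm is achievable: Sync -> 3pm, AllHands -> 5pm, OffsitePrep -> 4pm, Roadmap -> 2pm, Retro -> 2pm, Budget -> 2pm, Hiring -> 3pm.

3pm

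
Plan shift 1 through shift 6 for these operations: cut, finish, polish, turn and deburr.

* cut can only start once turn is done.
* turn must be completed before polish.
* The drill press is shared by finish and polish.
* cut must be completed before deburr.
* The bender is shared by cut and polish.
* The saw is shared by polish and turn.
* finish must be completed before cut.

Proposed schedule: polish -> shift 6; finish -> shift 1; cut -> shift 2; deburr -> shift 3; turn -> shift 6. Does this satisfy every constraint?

finish must be completed before cut — holds.
The saw is shared by polish and turn — violated.
cut must be completed before deburr — holds.
The drill press is shared by finish and polish — holds.
The bender is shared by cut and polish — holds.
cut can only start once turn is done — violated.
turn must be completed before polish — violated.

Invalid. The saw is shared by polish and turn.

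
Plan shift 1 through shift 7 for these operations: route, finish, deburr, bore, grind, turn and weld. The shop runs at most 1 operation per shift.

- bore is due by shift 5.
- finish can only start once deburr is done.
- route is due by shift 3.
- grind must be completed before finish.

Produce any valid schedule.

bore=shift 2, finish=shift 5, grind=shift 4, deburr=shift 3, turn=shift 6, weld=shift 7, route=shift 1

Checking: deburr(shift 3) before finish(shift 5); grind(shift 4) before finish(shift 5); bore=shift 2 in [shift 1,shift 5]; route=shift 1 in [shift 1,shift 3]; max 1 per shift (cap 1).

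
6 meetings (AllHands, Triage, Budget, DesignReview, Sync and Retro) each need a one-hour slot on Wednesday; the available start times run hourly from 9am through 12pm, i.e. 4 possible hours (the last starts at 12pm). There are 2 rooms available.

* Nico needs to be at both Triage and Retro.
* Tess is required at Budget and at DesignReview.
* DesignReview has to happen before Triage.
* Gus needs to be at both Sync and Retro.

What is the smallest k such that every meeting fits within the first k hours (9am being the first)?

3

The precedence chain requires at least 2 distinct hours.
With at most 2 per hour and 6 meetings, at least 3 hours are needed.
3 works (last occupied hour: 11am): for example AllHands -> 9am, Triage -> 10am, Sync -> 10am, Budget -> 11am, DesignReview -> 9am, Retro -> 11am.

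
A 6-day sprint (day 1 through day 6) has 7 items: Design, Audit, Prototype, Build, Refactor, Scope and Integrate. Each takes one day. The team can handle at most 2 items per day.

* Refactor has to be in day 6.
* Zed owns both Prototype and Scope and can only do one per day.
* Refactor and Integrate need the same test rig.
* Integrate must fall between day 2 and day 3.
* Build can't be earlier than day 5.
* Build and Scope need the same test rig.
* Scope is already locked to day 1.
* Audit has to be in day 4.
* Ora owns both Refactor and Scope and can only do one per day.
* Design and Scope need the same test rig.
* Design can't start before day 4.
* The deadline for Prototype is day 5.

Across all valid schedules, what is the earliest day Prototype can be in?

day 2

Prototype's own window allows nothing later than day 5.
Prototype at day 2 is achievable: Build in day 5; Refactor in day 6; Prototype in day 2; Design in day 4; Integrate in day 2; Scope in day 1; Audit in day 4.
Nothing earlier works — the conflict and capacity constraints rule out every day before day 2.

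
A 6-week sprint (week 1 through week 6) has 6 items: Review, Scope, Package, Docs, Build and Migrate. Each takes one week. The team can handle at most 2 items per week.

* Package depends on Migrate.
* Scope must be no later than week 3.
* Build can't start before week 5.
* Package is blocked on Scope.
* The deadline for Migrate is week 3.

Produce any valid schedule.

Package=week 2; Build=week 5; Scope=week 1; Docs=week 3; Review=week 2; Migrate=week 1

Checking: Scope(week 1) before Package(week 2); Migrate(week 1) before Package(week 2); Scope=week 1 in [week 1,week 3]; Migrate=week 1 in [week 1,week 3]; Build=week 5 in [week 5,week 6]; max 2 per week (cap 2).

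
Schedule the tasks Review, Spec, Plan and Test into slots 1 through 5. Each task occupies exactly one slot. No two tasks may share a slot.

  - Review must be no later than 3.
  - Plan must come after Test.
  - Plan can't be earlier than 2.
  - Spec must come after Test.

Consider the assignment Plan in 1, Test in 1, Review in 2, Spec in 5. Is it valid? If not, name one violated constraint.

Plan can't be earlier than 2 — violated.
Spec must come after Test — holds.
No two tasks may share a slot — violated.
Review must be no later than 3 — holds.
Plan must come after Test — violated.

No. Plan can't be earlier than 2 is not satisfied.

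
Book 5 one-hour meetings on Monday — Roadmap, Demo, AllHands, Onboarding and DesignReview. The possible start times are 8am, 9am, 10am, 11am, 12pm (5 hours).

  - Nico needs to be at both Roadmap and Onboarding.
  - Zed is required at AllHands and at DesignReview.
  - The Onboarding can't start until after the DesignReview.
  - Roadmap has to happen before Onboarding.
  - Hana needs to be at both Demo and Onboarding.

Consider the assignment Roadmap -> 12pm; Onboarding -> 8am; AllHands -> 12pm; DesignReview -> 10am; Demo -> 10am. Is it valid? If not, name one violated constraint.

Invalid. Roadmap has to happen before Onboarding.

Zed is required at AllHands and at DesignReview — holds.
Roadmap has to happen before Onboarding — violated.
Hana needs to be at both Demo and Onboarding — holds.
The Onboarding can't start until after the DesignReview — violated.
Nico needs to be at both Roadmap and Onboarding — holds.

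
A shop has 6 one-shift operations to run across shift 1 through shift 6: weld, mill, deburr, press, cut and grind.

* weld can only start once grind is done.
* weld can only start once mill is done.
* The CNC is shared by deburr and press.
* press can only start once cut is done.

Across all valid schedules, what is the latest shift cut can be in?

shift 5

Downstream work caps cut at shift 5.
cut at shift 5 is achievable: press=shift 6; weld=shift 2; mill=shift 1; deburr=shift 1; cut=shift 5; grind=shift 1.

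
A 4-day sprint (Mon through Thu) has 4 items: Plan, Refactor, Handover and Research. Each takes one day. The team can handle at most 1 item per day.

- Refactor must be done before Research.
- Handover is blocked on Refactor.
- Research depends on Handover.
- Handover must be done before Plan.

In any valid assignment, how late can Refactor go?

Downstream work caps Refactor at Tue.
Refactor at Mon is achievable: Research=Wed; Handover=Tue; Refactor=Mon; Plan=Thu.
Nothing later works — the capacity limit rule out every day after Mon.

Mon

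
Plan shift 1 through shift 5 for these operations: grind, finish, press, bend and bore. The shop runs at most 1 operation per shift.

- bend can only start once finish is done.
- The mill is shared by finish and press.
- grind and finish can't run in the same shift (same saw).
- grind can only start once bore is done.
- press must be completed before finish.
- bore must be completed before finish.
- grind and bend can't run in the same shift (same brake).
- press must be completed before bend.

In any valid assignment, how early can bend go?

Precedence pushes bend to at least shift 3.
bend at shift 4 is achievable: bend=shift 4; grind=shift 5; bore=shift 2; press=shift 1; finish=shift 3.
Nothing earlier works — the conflict and capacity constraints rule out every shift before shift 4.

shift 4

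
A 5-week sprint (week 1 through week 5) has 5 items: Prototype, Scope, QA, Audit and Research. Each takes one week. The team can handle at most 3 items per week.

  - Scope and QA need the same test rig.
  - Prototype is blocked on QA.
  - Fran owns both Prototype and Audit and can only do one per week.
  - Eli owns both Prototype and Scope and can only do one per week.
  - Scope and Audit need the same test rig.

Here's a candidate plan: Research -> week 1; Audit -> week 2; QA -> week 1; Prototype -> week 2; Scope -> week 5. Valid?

No. Fran owns both Prototype and Audit and can only do one per week is not satisfied.

Fran owns both Prototype and Audit and can only do one per week — violated.
Scope and QA need the same test rig — holds.
Eli owns both Prototype and Scope and can only do one per week — holds.
Scope and Audit need the same test rig — holds.
The team can handle at most 3 items per week — holds.
Prototype is blocked on QA — holds.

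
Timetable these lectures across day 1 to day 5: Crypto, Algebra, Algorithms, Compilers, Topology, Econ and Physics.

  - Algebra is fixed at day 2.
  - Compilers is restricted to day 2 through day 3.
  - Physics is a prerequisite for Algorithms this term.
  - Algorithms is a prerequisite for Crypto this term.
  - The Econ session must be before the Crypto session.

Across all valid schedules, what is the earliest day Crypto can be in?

day 3

Precedence pushes Crypto to at least day 3.
Crypto at day 3 is achievable: Physics -> day 1, Algebra -> day 2, Algorithms -> day 2, Compilers -> day 2, Topology -> day 1, Econ -> day 1, Crypto -> day 3.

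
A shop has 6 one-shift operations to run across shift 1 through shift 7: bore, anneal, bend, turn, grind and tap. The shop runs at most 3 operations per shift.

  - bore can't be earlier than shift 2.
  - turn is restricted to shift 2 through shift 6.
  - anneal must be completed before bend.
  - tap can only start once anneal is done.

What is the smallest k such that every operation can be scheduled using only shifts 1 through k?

The precedence chain requires at least 2 distinct shifts.
With at most 3 per shift and 6 operations, at least 2 shifts are needed.
Could 2 shifts be enough, i.e. nothing placed later than shift 2? No: bore's window within 2 shifts is {shift 2}; turn's window within 2 shifts is {shift 2}; tap must come after anneal (at shift 1 or later) → {shift 2}; anneal must come before tap (at shift 2 or earlier) → {shift 1}; bend must come after anneal (at shift 1 or later) → {shift 2}; that puts bore, bend, turn and tap all in shift 2 — more than 3 per shift.
So 2 shifts is not enough.
3 works (last occupied shift: shift 3): for example bore=shift 2; grind=shift 1; turn=shift 2; bend=shift 2; anneal=shift 1; tap=shift 3.

3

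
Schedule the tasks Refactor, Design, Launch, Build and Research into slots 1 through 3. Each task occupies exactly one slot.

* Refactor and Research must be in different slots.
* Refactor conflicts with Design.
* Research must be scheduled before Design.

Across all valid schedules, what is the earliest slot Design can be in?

Precedence pushes Design to at least 2.
Design at 2 is achievable: Launch -> 1, Research -> 1, Build -> 1, Design -> 2, Refactor -> 3.

2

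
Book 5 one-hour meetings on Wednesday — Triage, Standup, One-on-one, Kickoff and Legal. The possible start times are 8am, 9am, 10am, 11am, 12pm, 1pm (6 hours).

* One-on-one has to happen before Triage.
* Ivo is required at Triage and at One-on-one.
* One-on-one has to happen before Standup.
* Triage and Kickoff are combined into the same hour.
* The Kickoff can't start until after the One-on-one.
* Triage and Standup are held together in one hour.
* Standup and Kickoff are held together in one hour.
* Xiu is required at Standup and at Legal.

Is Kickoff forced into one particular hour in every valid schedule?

No

Kickoff can be 9am (e.g. One-on-one=8am, Kickoff=9am, Standup=9am, Triage=9am, Legal=8am) or 10am (e.g. One-on-one -> 8am, Standup -> 10am, Legal -> 8am, Triage -> 10am, Kickoff -> 10am).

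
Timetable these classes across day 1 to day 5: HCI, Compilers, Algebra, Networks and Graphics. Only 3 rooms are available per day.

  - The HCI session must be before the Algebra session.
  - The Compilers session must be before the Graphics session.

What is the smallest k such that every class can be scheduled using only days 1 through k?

2 days

The precedence chain requires at least 2 distinct days.
With at most 3 per day and 5 classes, at least 2 days are needed.
2 works (last occupied day: day 2): for example Compilers in day 1, Graphics in day 2, Algebra in day 2, Networks in day 1, HCI in day 1.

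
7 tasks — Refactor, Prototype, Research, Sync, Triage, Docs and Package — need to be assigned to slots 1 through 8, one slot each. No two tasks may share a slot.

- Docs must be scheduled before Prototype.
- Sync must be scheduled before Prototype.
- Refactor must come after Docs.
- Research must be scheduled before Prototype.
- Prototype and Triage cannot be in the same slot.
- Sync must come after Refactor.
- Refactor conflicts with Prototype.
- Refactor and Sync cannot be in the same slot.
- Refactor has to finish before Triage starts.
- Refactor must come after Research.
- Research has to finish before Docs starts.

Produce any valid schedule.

Refactor=3; Package=7; Sync=4; Research=1; Prototype=5; Docs=2; Triage=6

Checking: Research(1) before Refactor(3); Docs(2) before Prototype(5); Research(1) before Docs(2); Research(1) before Prototype(5); Sync(4) before Prototype(5); Refactor(3) before Triage(6); Docs(2) before Refactor(3); Refactor(3) before Sync(4); Prototype(5) != Triage(6); Refactor(3) != Sync(4); Refactor(3) != Prototype(5); max 1 per slot (cap 1).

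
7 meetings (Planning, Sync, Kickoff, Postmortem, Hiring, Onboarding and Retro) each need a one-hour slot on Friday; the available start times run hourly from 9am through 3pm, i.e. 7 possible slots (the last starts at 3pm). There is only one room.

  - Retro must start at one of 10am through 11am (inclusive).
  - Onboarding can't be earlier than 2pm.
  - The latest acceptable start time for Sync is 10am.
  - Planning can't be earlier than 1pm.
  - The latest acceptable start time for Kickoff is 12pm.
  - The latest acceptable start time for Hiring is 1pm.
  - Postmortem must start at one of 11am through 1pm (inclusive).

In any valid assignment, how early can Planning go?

Planning is available from 1pm.
Planning at 2pm is achievable: Postmortem in 11am; Onboarding in 3pm; Kickoff in 12pm; Hiring in 1pm; Sync in 9am; Retro in 10am; Planning in 2pm.
Nothing earlier works — the capacity limit rule out every slot before 2pm.

2pm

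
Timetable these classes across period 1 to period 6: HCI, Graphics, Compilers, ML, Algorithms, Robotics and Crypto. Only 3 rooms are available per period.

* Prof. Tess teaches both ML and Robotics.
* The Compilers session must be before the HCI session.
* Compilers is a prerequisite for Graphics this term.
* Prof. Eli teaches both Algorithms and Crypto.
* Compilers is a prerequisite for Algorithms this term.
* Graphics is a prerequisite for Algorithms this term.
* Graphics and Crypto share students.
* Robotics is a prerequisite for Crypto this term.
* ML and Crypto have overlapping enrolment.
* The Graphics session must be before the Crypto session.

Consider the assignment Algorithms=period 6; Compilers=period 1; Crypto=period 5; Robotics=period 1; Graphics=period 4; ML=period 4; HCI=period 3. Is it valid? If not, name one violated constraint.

Robotics is a prerequisite for Crypto this term — holds.
Only 3 rooms are available per period — holds.
Compilers is a prerequisite for Algorithms this term — holds.
Graphics and Crypto share students — holds.
The Compilers session must be before the HCI session — holds.
Graphics is a prerequisite for Algorithms this term — holds.
ML and Crypto have overlapping enrolment — holds.
The Graphics session must be before the Crypto session — holds.
Prof. Eli teaches both Algorithms and Crypto — holds.
Prof. Tess teaches both ML and Robotics — holds.
Compilers is a prerequisite for Graphics this term — holds.

Valid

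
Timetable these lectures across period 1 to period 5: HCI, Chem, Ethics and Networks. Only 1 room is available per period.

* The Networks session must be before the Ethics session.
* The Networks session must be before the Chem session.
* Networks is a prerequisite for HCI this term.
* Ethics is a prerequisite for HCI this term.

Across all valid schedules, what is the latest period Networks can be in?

Downstream work caps Networks at period 3.
Networks at period 2 is achievable: Networks -> period 2, HCI -> period 4, Chem -> period 5, Ethics -> period 3.
Nothing later works — the capacity limit rule out every period after period 2.

period 2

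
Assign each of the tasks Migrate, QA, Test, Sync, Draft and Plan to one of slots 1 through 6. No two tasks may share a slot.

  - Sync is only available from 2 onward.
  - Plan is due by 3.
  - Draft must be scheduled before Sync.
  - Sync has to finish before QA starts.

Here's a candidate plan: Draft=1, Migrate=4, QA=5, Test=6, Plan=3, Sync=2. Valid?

Sync is only available from 2 onward — holds.
No two tasks may share a slot — holds.
Plan is due by 3 — holds.
Draft must be scheduled before Sync — holds.
Sync has to finish before QA starts — holds.

Valid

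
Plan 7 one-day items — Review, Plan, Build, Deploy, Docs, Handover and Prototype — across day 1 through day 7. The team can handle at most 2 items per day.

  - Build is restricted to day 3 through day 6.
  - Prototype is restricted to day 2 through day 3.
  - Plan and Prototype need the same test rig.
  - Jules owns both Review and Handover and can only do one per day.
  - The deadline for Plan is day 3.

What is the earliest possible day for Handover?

day 1

Handover at day 1 is achievable: Deploy=day 3; Plan=day 1; Handover=day 1; Docs=day 4; Build=day 3; Review=day 2; Prototype=day 2.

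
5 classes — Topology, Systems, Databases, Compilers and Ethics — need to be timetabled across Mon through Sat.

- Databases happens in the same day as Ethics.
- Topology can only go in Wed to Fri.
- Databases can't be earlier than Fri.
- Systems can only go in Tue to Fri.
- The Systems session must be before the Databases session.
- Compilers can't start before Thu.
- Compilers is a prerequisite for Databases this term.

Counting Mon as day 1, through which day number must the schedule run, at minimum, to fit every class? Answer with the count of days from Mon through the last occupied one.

The precedence chain requires at least 2 distinct days.
Databases can't be placed before Fri — that is day 5 counting from Mon — so the schedule must run through at least 5 days.
5 works (last occupied day: Fri): for example Topology in Wed, Compilers in Thu, Databases in Fri, Ethics in Fri, Systems in Tue.

5 days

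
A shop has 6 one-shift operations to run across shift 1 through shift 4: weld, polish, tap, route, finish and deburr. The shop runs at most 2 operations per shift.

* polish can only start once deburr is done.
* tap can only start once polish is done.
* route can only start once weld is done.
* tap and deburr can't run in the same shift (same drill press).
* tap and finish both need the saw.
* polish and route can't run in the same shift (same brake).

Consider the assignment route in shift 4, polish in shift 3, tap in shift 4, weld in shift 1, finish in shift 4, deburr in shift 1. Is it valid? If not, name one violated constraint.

tap and finish both need the saw — violated.
polish can only start once deburr is done — holds.
tap and deburr can't run in the same shift (same drill press) — holds.
route can only start once weld is done — holds.
polish and route can't run in the same shift (same brake) — holds.
tap can only start once polish is done — holds.
The shop runs at most 2 operations per shift — violated.

No. tap and finish both need the saw is not satisfied.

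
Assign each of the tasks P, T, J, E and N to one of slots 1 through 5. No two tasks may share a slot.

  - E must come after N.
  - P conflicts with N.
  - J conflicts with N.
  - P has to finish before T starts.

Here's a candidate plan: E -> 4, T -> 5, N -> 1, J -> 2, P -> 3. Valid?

Yes, all constraints hold

E must come after N — holds.
P has to finish before T starts — holds.
J conflicts with N — holds.
P conflicts with N — holds.
No two tasks may share a slot — holds.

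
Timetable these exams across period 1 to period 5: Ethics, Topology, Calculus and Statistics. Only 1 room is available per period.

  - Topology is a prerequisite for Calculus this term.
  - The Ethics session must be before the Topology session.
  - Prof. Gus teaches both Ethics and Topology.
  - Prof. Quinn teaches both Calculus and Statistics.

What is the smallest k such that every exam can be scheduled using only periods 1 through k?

4

The precedence chain requires at least 3 distinct periods.
With at most 1 per period and 4 exams, at least 4 periods are needed.
4 works (last occupied period: period 4): for example Calculus=period 3, Statistics=period 4, Topology=period 2, Ethics=period 1.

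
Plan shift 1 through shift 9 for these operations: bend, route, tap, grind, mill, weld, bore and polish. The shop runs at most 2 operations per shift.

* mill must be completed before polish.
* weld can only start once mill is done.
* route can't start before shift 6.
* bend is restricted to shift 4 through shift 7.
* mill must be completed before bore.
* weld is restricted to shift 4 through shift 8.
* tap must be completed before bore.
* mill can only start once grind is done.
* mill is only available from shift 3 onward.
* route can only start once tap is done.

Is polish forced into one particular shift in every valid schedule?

polish can be shift 4 (e.g. bend in shift 4, bore in shift 5, grind in shift 1, polish in shift 4, tap in shift 1, route in shift 6, weld in shift 5, mill in shift 3) or shift 5 (e.g. route=shift 6, polish=shift 5, weld=shift 4, grind=shift 1, tap=shift 1, mill=shift 3, bend=shift 4, bore=shift 5).

No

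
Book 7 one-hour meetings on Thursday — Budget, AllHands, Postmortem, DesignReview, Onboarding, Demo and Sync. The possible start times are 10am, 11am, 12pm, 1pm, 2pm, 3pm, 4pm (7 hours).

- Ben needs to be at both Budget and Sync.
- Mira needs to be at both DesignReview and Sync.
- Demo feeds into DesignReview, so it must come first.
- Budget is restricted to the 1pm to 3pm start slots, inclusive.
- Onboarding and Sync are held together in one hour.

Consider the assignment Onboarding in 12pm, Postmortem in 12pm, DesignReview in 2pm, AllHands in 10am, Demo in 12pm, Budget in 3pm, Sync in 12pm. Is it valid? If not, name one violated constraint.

Valid

Ben needs to be at both Budget and Sync — holds.
Budget is restricted to the 1pm to 3pm start slots, inclusive — holds.
Onboarding and Sync are held together in one hour — holds.
Demo feeds into DesignReview, so it must come first — holds.
Mira needs to be at both DesignReview and Sync — holds.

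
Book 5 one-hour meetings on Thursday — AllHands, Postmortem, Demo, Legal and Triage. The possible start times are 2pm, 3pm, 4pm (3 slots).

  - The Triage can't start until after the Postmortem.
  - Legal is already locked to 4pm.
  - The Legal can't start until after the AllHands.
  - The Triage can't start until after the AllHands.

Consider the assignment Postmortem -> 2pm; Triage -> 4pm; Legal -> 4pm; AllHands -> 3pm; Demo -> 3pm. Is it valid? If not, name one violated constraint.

Legal is already locked to 4pm — holds.
The Legal can't start until after the AllHands — holds.
The Triage can't start until after the AllHands — holds.
The Triage can't start until after the Postmortem — holds.

Valid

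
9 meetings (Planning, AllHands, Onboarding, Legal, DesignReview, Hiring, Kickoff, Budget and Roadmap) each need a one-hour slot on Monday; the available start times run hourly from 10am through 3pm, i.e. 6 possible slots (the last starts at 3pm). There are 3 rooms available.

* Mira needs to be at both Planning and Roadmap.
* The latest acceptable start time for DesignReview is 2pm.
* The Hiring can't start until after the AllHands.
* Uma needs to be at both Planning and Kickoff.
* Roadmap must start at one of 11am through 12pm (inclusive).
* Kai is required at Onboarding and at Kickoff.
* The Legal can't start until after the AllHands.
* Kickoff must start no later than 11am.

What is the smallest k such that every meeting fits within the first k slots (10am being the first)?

3

The precedence chain requires at least 2 distinct slots.
With at most 3 per slot and 9 meetings, at least 3 slots are needed.
3 works (last occupied slot: 12pm): for example Roadmap -> 11am, Budget -> 12pm, Kickoff -> 10am, Planning -> 12pm, Hiring -> 11am, Onboarding -> 12pm, DesignReview -> 10am, Legal -> 11am, AllHands -> 10am.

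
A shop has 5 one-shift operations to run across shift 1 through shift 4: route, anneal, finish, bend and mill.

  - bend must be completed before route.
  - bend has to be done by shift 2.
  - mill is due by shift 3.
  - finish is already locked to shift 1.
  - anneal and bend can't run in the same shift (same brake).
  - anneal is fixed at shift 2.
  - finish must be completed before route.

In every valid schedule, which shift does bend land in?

shift 1

bend's window is shift 1–shift 2.
anneal is fixed at shift 2, and bend can't share a shift with anneal.
So bend must be shift 1.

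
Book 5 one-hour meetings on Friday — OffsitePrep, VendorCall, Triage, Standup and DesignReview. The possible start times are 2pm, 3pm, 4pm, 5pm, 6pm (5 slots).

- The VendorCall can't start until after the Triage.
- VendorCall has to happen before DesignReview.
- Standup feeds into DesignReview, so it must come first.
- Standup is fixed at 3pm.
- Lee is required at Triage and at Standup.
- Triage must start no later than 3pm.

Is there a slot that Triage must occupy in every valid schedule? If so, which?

2pm

Triage's window is 2pm–3pm.
Standup is fixed at 3pm, and Triage can't share a slot with Standup.
So Triage must be 2pm.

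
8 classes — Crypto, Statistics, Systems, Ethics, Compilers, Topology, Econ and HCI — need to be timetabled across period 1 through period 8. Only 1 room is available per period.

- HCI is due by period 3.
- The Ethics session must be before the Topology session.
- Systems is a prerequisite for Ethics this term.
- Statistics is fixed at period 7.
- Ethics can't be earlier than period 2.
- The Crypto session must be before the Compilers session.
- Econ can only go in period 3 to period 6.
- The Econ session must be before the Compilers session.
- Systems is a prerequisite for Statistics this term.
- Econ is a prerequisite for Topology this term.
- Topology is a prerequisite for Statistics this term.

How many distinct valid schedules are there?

Splitting on Systems: it can be period 1 (13), period 2 (10), period 3 (4), period 4 (2). Listing each branch's schedules as (Crypto, Statistics, Ethics, Compilers, Topology, Econ, HCI) by period number:
Systems=period 1: (2,7,4,8,6,5,3) (2,7,5,8,6,4,3) (3,7,4,8,6,5,2) (3,7,5,8,6,4,2) (4,7,2,8,6,5,3) (4,7,3,8,6,5,2) (4,7,5,8,6,3,2) (5,7,2,8,6,4,3) (5,7,3,8,6,4,2) (5,7,4,8,6,3,2) (6,7,2,8,5,4,3) (6,7,3,8,5,4,2) (6,7,4,8,5,3,2) — 13.
Systems=period 2: (1,7,4,8,6,5,3) (1,7,5,8,6,4,3) (3,7,4,8,6,5,1) (3,7,5,8,6,4,1) (4,7,3,8,6,5,1) (4,7,5,8,6,3,1) (5,7,3,8,6,4,1) (5,7,4,8,6,3,1) (6,7,3,8,5,4,1) (6,7,4,8,5,3,1) — 10.
Systems=period 3: (1,7,4,8,6,5,2) (1,7,5,8,6,4,2) (2,7,4,8,6,5,1) (2,7,5,8,6,4,1) — 4.
Systems=period 4: (1,7,5,8,6,3,2) (2,7,5,8,6,3,1) — 2.
Summing: 13 + 10 + 4 + 2 = 29.

29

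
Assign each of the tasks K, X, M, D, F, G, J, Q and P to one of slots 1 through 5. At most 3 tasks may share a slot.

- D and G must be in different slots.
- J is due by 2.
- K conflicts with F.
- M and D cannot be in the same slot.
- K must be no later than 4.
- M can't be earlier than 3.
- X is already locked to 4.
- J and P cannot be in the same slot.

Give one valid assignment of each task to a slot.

G -> 2; P -> 3; J -> 1; M -> 3; D -> 1; K -> 1; X -> 4; F -> 2; Q -> 2

Checking: K(1) != F(2); J(1) != P(3); M(3) != D(1); D(1) != G(2); X=4 in [4,4]; M=3 in [3,5]; K=1 in [1,4]; J=1 in [1,2]; max 3 per slot (cap 3).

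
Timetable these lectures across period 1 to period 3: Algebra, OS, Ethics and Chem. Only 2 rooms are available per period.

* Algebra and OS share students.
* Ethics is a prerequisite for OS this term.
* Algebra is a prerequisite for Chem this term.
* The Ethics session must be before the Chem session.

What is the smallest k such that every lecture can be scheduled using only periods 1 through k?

2

The precedence chain requires at least 2 distinct periods.
With at most 2 per period and 4 lectures, at least 2 periods are needed.
2 works (last occupied period: period 2): for example Ethics=period 1, Algebra=period 1, Chem=period 2, OS=period 2.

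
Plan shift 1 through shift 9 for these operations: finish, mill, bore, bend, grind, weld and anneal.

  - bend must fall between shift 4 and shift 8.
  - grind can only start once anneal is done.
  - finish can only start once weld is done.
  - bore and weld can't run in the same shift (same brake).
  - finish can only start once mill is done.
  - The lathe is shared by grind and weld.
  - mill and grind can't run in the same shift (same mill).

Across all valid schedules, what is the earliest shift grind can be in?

Precedence pushes grind to at least shift 2.
grind at shift 2 is achievable: bore -> shift 2; mill -> shift 1; finish -> shift 2; grind -> shift 2; weld -> shift 1; anneal -> shift 1; bend -> shift 4.

shift 2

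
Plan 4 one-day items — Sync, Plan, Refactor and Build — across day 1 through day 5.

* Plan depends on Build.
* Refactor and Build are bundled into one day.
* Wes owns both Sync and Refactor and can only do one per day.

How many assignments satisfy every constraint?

40

Splitting on Sync: it can be day 1 (6), day 2 (7), day 3 (8), day 4 (9), day 5 (10). Listing each branch's schedules as (Plan, Refactor, Build) by day number:
Sync=day 1: (3,2,2) (4,2,2) (4,3,3) (5,2,2) (5,3,3) (5,4,4) — 6.
Sync=day 2: (2,1,1) (3,1,1) (4,1,1) (4,3,3) (5,1,1) (5,3,3) (5,4,4) — 7.
Sync=day 3: (2,1,1) (3,1,1) (3,2,2) (4,1,1) (4,2,2) (5,1,1) (5,2,2) (5,4,4) — 8.
Sync=day 4: (2,1,1) (3,1,1) (3,2,2) (4,1,1) (4,2,2) (4,3,3) (5,1,1) (5,2,2) (5,3,3) — 9.
Sync=day 5: (2,1,1) (3,1,1) (3,2,2) (4,1,1) (4,2,2) (4,3,3) (5,1,1) (5,2,2) (5,3,3) (5,4,4) — 10.
Summing: 6 + 7 + 8 + 9 + 10 = 40.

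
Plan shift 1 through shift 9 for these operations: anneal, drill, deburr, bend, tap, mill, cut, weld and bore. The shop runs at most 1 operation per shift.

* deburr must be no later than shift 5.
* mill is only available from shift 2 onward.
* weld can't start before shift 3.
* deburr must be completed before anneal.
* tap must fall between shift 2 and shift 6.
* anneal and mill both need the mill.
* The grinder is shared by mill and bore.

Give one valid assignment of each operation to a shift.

deburr in shift 1, bore in shift 9, anneal in shift 5, mill in shift 4, tap in shift 2, drill in shift 6, weld in shift 3, cut in shift 8, bend in shift 7

Checking: deburr(shift 1) before anneal(shift 5); mill(shift 4) != bore(shift 9); anneal(shift 5) != mill(shift 4); deburr=shift 1 in [shift 1,shift 5]; tap=shift 2 in [shift 2,shift 6]; mill=shift 4 in [shift 2,shift 9]; weld=shift 3 in [shift 3,shift 9]; max 1 per shift (cap 1).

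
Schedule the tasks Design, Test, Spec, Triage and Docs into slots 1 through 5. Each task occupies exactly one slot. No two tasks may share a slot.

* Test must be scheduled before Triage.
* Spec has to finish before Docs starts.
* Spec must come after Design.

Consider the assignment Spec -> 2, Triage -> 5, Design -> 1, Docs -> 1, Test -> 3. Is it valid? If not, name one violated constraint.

Test must be scheduled before Triage — holds.
No two tasks may share a slot — violated.
Spec has to finish before Docs starts — violated.
Spec must come after Design — holds.

No — it violates: No two tasks may share a slot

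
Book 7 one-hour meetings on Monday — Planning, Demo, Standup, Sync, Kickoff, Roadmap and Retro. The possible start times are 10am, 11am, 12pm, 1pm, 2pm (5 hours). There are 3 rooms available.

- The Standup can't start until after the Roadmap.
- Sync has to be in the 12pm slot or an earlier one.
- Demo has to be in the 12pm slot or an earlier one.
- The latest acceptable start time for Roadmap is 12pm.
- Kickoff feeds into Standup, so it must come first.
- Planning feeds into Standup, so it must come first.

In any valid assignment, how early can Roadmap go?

Roadmap's own window allows nothing later than 12pm.
Roadmap at 10am is achievable: Demo in 10am; Retro in 11am; Roadmap in 10am; Sync in 10am; Standup in 12pm; Planning in 11am; Kickoff in 11am.

10am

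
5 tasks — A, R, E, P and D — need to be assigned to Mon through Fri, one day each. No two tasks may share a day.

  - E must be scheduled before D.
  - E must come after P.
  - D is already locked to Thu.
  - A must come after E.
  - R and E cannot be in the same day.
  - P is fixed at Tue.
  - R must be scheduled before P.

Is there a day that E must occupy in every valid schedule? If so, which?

P is fixed at Tue and must come before E, so E is at least Wed.
D is fixed at Thu and must come after E, so E is at most Wed.
So E must be Wed.

Wed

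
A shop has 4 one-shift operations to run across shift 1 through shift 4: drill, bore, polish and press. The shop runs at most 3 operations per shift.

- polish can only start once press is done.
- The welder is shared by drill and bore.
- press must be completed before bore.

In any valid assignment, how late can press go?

shift 3

Downstream work caps press at shift 3.
press at shift 3 is achievable: press in shift 3; polish in shift 4; bore in shift 4; drill in shift 1.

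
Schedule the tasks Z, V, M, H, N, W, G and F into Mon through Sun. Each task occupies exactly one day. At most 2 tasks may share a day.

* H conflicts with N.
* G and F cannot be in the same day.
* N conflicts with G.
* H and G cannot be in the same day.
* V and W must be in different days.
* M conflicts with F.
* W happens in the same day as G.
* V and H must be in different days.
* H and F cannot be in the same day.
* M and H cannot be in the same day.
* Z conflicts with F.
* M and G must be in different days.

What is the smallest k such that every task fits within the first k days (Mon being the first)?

With at most 2 per day and 8 tasks, at least 4 days are needed.
4 works (last occupied day: Thu): for example N -> Wed, W -> Thu, G -> Thu, F -> Wed, H -> Mon, M -> Tue, Z -> Mon, V -> Tue.

4 days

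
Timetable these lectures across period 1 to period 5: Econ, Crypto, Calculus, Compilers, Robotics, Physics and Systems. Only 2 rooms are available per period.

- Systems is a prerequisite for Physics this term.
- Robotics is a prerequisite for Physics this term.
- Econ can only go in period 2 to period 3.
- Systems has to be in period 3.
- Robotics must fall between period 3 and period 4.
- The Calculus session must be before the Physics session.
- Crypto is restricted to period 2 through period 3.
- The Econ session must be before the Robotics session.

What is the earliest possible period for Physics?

Precedence pushes Physics to at least period 4.
Physics at period 4 is achievable: Systems=period 3; Compilers=period 1; Calculus=period 1; Robotics=period 3; Econ=period 2; Physics=period 4; Crypto=period 2.

period 4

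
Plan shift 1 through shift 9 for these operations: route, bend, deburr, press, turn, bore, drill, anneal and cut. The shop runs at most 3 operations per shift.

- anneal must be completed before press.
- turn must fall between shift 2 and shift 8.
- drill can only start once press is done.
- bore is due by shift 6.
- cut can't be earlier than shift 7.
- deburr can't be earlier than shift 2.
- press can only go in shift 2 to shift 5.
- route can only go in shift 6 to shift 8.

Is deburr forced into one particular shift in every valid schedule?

deburr can be shift 2 (e.g. bend in shift 1, turn in shift 2, press in shift 2, bore in shift 1, drill in shift 3, deburr in shift 2, cut in shift 7, anneal in shift 1, route in shift 6) or shift 3 (e.g. drill=shift 3, anneal=shift 1, bore=shift 1, deburr=shift 3, bend=shift 1, route=shift 6, press=shift 2, cut=shift 7, turn=shift 2).

No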